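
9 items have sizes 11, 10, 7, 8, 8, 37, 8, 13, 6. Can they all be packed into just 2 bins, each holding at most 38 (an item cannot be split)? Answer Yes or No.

No

Total = 108; ⌈108/38⌉ = 3.
At least 3 bins are required, but only 2 are allowed.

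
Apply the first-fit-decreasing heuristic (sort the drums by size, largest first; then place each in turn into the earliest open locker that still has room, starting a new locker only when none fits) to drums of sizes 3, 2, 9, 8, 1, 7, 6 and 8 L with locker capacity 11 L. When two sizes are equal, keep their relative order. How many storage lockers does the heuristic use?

5

Sorted descending: 9, 8, 8, 7, 6, 3, 2, 1.
  9 → locker 1 (new)  [load 9/11]
  8 → locker 2 (new)  [load 8/11]
  8 → locker 3 (new)  [load 8/11]
  7 → locker 4 (new)  [load 7/11]
  6 → locker 5 (new)  [load 6/11]
  3 → locker 2  [load 11/11]
  2 → locker 1  [load 11/11]
  1 → locker 3  [load 9/11]
5 storage lockers opened.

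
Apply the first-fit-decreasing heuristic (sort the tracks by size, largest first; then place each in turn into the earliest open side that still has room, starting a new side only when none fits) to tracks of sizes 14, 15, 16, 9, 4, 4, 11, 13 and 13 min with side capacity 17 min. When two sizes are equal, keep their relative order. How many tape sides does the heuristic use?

Sorted descending: 16, 15, 14, 13, 13, 11, 9, 4, 4.
  16 → side 1 (new)  [load 16/17]
  15 → side 2 (new)  [load 15/17]
  14 → side 3 (new)  [load 14/17]
  13 → side 4 (new)  [load 13/17]
  13 → side 5 (new)  [load 13/17]
  11 → side 6 (new)  [load 11/17]
  9 → side 7 (new)  [load 9/17]
  4 → side 4  [load 17/17]
  4 → side 5  [load 17/17]
7 tape sides opened.

7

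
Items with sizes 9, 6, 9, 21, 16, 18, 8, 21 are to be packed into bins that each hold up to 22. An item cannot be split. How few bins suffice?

6

Total = 21 + 21 + 18 + 16 + 9 + 9 + 8 + 6 = 108.
Lower bound: ⌈108/22⌉ = 5 bins.
A packing using 6 bins:
  bin 1: 21 = 21
  bin 2: 21 = 21
  bin 3: 18 = 18
  bin 4: 16 + 6 = 22
  bin 5: 9 + 9 = 18
  bin 6: 8 = 8
No arrangement into 5 bins stays within capacity, so 6 is optimal.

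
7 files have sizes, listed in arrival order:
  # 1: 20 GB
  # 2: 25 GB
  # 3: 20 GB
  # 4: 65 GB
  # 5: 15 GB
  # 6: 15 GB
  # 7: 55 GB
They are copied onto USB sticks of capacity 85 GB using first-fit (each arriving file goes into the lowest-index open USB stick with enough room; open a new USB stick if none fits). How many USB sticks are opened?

  20 → USB stick 1 (new)  [load 20/85]
  25 → USB stick 1  [load 45/85]
  20 → USB stick 1  [load 65/85]
  65 → USB stick 2 (new)  [load 65/85]
  15 → USB stick 1  [load 80/85]
  15 → USB stick 2  [load 80/85]
  55 → USB stick 3 (new)  [load 55/85]
3 USB sticks opened.

3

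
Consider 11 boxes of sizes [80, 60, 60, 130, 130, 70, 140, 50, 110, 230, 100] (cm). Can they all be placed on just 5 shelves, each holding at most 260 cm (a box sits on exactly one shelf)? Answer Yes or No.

A valid assignment using 5 shelves:
  shelf 1: 230 = 230
  shelf 2: 140 + 110 = 250
  shelf 3: 130 + 130 = 260
  shelf 4: 100 + 80 + 70 = 250
  shelf 5: 60 + 60 + 50 = 170
Every load is within 260 cm, so 5 shelves suffice.

Yes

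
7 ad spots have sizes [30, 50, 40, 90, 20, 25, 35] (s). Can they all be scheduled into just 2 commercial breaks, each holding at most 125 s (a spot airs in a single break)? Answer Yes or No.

Total = 290 s; ⌈290/125⌉ = 3.
At least 3 commercial breaks are required, but only 2 are allowed.

No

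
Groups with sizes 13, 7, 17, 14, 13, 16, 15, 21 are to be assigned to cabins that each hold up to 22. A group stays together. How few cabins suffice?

Total = 21 + 17 + 16 + 15 + 14 + 13 + 13 + 7 = 116.
Lower bound: ⌈116/22⌉ = 6 cabins.
Also, 7 groups each exceed 11, and no two of those can share a cabin, so at least 7 cabins are needed.
A packing using 7 cabins:
  cabin 1: 21 = 21
  cabin 2: 17 = 17
  cabin 3: 16 = 16
  cabin 4: 15 + 7 = 22
  cabin 5: 14 = 14
  cabin 6: 13 = 13
  cabin 7: 13 = 13
This matches the lower bound, so 7 is optimal.

7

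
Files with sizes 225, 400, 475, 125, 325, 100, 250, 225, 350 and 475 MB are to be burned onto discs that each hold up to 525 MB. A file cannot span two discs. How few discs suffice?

7

Total = 475 + 475 + 400 + 350 + 325 + 250 + 225 + 225 + 125 + 100 = 2950 MB.
Lower bound: ⌈2950/525⌉ = 6 discs.
A packing using 7 discs:
  disc 1: 475 = 475
  disc 2: 475 = 475
  disc 3: 400 + 125 = 525
  disc 4: 350 + 100 = 450
  disc 5: 325 = 325
  disc 6: 250 + 225 = 475
  disc 7: 225 = 225
No arrangement into 6 discs stays within capacity, so 7 is optimal.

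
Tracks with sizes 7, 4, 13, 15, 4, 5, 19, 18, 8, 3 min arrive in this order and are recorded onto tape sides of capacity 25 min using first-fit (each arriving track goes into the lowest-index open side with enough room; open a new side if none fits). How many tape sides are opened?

  7 → side 1 (new)  [load 7/25]
  4 → side 1  [load 11/25]
  13 → side 1  [load 24/25]
  15 → side 2 (new)  [load 15/25]
  4 → side 2  [load 19/25]
  5 → side 2  [load 24/25]
  19 → side 3 (new)  [load 19/25]
  18 → side 4 (new)  [load 18/25]
  8 → side 5 (new)  [load 8/25]
  3 → side 3  [load 22/25]
5 tape sides opened.

5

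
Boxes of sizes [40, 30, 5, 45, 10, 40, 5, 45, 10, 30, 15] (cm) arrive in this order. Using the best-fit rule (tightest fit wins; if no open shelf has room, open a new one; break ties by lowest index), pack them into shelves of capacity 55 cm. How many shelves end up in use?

6

  40 → shelf 1 (new)  [load 40/55]
  30 → shelf 2 (new)  [load 30/55]
  5 → shelf 1  [load 45/55]
  45 → shelf 3 (new)  [load 45/55]
  10 → shelf 1  [load 55/55]
  40 → shelf 4 (new)  [load 40/55]
  5 → shelf 3  [load 50/55]
  45 → shelf 5 (new)  [load 45/55]
  10 → shelf 5  [load 55/55]
  30 → shelf 6 (new)  [load 30/55]
  15 → shelf 4  [load 55/55]
6 shelves opened.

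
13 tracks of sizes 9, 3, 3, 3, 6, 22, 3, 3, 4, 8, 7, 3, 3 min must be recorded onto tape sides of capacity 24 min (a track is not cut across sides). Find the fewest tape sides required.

4

Total = 22 + 9 + 8 + 7 + 6 + 4 + 3 + 3 + 3 + 3 + 3 + 3 + 3 = 77 min.
Lower bound: ⌈77/24⌉ = 4 tape sides.
A packing using 4 tape sides:
  side 1: 22 = 22
  side 2: 9 + 8 + 7 = 24
  side 3: 6 + 4 + 3 + 3 + 3 + 3 = 22
  side 4: 3 + 3 + 3 = 9
This matches the lower bound, so 4 is optimal.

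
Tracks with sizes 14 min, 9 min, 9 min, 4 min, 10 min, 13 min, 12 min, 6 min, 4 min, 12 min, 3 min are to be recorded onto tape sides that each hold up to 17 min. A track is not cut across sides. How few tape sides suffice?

Total = 14 + 13 + 12 + 12 + 10 + 9 + 9 + 6 + 4 + 4 + 3 = 96 min.
Lower bound: ⌈96/17⌉ = 6 tape sides.
Also, 7 tracks each exceed 17/2 min, and no two of those can share a side, so at least 7 tape sides are needed.
A packing using 7 tape sides:
  side 1: 14 + 3 = 17
  side 2: 13 + 4 = 17
  side 3: 12 + 4 = 16
  side 4: 12 = 12
  side 5: 10 + 6 = 16
  side 6: 9 = 9
  side 7: 9 = 9
This matches the lower bound, so 7 is optimal.

7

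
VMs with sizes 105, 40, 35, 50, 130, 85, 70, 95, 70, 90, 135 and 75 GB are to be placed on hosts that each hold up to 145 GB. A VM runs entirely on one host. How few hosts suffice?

8

Total = 135 + 130 + 105 + 95 + 90 + 85 + 75 + 70 + 70 + 50 + 40 + 35 = 980 GB.
Lower bound: ⌈980/145⌉ = 7 hosts.
A packing using 8 hosts:
  host 1: 135 = 135
  host 2: 130 = 130
  host 3: 105 + 40 = 145
  host 4: 95 + 50 = 145
  host 5: 90 + 35 = 125
  host 6: 85 = 85
  host 7: 75 + 70 = 145
  host 8: 70 = 70
No arrangement into 7 hosts stays within capacity, so 8 is optimal.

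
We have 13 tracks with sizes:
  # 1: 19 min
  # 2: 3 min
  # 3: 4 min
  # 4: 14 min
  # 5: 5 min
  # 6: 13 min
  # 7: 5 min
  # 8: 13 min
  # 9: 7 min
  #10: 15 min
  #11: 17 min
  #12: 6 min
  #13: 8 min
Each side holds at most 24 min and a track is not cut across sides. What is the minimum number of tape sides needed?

Total = 19 + 17 + 15 + 14 + 13 + 13 + 8 + 7 + 6 + 5 + 5 + 4 + 3 = 129 min.
Lower bound: ⌈129/24⌉ = 6 tape sides.
A packing using 6 tape sides:
  side 1: 19 + 5 = 24
  side 2: 17 + 7 = 24
  side 3: 15 + 8 = 23
  side 4: 14 + 6 + 4 = 24
  side 5: 13 + 5 + 3 = 21
  side 6: 13 = 13
This matches the lower bound, so 6 is optimal.

6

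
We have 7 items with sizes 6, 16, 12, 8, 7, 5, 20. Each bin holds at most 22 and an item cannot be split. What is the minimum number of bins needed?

4

Total = 20 + 16 + 12 + 8 + 7 + 6 + 5 = 74.
Lower bound: ⌈74/22⌉ = 4 bins.
A packing using 4 bins:
  bin 1: 20 = 20
  bin 2: 16 + 6 = 22
  bin 3: 12 + 8 = 20
  bin 4: 7 + 5 = 12
This matches the lower bound, so 4 is optimal.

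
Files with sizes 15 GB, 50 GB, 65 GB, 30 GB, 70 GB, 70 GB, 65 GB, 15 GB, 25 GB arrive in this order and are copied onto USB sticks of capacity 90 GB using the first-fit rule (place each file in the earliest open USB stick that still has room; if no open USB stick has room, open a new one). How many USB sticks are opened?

  15 → USB stick 1 (new)  [load 15/90]
  50 → USB stick 1  [load 65/90]
  65 → USB stick 2 (new)  [load 65/90]
  30 → USB stick 3 (new)  [load 30/90]
  70 → USB stick 4 (new)  [load 70/90]
  70 → USB stick 5 (new)  [load 70/90]
  65 → USB stick 6 (new)  [load 65/90]
  15 → USB stick 1  [load 80/90]
  25 → USB stick 2  [load 90/90]
6 USB sticks opened.

6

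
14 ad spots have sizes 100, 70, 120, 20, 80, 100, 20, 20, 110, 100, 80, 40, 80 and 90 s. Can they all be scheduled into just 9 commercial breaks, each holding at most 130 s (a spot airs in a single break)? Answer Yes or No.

Total = 1030 s; ⌈1030/130⌉ = 8.
10 ad spots each exceed half the capacity and cannot share a break, forcing at least 10 commercial breaks.
At least 10 commercial breaks are required, but only 9 are allowed.

No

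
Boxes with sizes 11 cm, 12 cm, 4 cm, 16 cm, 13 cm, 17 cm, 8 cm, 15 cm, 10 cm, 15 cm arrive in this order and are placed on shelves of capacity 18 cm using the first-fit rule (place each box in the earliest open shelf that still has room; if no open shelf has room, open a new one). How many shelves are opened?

  11 → shelf 1 (new)  [load 11/18]
  12 → shelf 2 (new)  [load 12/18]
  4 → shelf 1  [load 15/18]
  16 → shelf 3 (new)  [load 16/18]
  13 → shelf 4 (new)  [load 13/18]
  17 → shelf 5 (new)  [load 17/18]
  8 → shelf 6 (new)  [load 8/18]
  15 → shelf 7 (new)  [load 15/18]
  10 → shelf 6  [load 18/18]
  15 → shelf 8 (new)  [load 15/18]
8 shelves opened.

8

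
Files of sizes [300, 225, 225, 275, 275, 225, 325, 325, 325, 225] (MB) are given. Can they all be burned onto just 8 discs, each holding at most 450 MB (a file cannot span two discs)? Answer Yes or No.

A valid assignment using 8 discs:
  disc 1: 325 = 325
  disc 2: 325 = 325
  disc 3: 325 = 325
  disc 4: 300 = 300
  disc 5: 275 = 275
  disc 6: 275 = 275
  disc 7: 225 + 225 = 450
  disc 8: 225 + 225 = 450
Every load is within 450 MB, so 8 discs suffice.

Yes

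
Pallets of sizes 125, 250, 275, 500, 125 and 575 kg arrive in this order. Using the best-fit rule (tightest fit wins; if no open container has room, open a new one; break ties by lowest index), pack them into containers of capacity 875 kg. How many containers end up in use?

3

  125 → container 1 (new)  [load 125/875]
  250 → container 1  [load 375/875]
  275 → container 1  [load 650/875]
  500 → container 2 (new)  [load 500/875]
  125 → container 1  [load 775/875]
  575 → container 3 (new)  [load 575/875]
3 containers opened.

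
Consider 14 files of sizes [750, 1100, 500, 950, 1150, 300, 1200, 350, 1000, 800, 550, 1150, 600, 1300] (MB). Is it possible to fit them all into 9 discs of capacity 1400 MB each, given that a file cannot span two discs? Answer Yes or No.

No

Total = 11700 MB; ⌈11700/1400⌉ = 9.
The bound of 9 does not rule out 9, but exhaustive search shows no assignment into 9 discs of capacity 1400 MB exists — the minimum is 10.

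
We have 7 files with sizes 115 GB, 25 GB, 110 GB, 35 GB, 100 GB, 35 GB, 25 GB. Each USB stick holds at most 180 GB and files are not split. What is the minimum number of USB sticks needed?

3

Total = 115 + 110 + 100 + 35 + 35 + 25 + 25 = 445 GB.
Lower bound: ⌈445/180⌉ = 3 USB sticks.
A packing using 3 USB sticks:
  USB stick 1: 115 + 35 + 25 = 175
  USB stick 2: 110 + 35 + 25 = 170
  USB stick 3: 100 = 100
This matches the lower bound, so 3 is optimal.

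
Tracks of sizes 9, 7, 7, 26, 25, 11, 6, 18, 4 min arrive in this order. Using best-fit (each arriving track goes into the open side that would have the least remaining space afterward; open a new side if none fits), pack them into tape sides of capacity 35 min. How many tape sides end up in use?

  9 → side 1 (new)  [load 9/35]
  7 → side 1  [load 16/35]
  7 → side 1  [load 23/35]
  26 → side 2 (new)  [load 26/35]
  25 → side 3 (new)  [load 25/35]
  11 → side 1  [load 34/35]
  6 → side 2  [load 32/35]
  18 → side 4 (new)  [load 18/35]
  4 → side 3  [load 29/35]
4 tape sides opened.

4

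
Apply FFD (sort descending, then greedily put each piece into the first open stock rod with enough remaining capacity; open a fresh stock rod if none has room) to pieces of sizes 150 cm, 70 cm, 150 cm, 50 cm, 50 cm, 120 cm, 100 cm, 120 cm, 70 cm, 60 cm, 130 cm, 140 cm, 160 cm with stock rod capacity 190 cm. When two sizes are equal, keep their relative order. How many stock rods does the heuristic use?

Sorted descending: 160, 150, 150, 140, 130, 120, 120, 100, 70, 70, 60, 50, 50.
  160 → stock rod 1 (new)  [load 160/190]
  150 → stock rod 2 (new)  [load 150/190]
  150 → stock rod 3 (new)  [load 150/190]
  140 → stock rod 4 (new)  [load 140/190]
  130 → stock rod 5 (new)  [load 130/190]
  120 → stock rod 6 (new)  [load 120/190]
  120 → stock rod 7 (new)  [load 120/190]
  100 → stock rod 8 (new)  [load 100/190]
  70 → stock rod 6  [load 190/190]
  70 → stock rod 7  [load 190/190]
  60 → stock rod 5  [load 190/190]
  50 → stock rod 4  [load 190/190]
  50 → stock rod 8  [load 150/190]
8 stock rods opened.

8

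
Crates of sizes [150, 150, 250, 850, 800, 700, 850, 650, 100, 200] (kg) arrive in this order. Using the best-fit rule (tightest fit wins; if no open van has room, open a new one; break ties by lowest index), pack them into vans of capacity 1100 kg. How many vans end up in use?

  150 → van 1 (new)  [load 150/1100]
  150 → van 1  [load 300/1100]
  250 → van 1  [load 550/1100]
  850 → van 2 (new)  [load 850/1100]
  800 → van 3 (new)  [load 800/1100]
  700 → van 4 (new)  [load 700/1100]
  850 → van 5 (new)  [load 850/1100]
  650 → van 6 (new)  [load 650/1100]
  100 → van 2  [load 950/1100]
  200 → van 5  [load 1050/1100]
6 vans opened.

6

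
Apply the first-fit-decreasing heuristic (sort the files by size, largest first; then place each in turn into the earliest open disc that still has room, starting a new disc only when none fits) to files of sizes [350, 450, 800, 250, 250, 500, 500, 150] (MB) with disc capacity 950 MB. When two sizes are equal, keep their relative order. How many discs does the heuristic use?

Sorted descending: 800, 500, 500, 450, 350, 250, 250, 150.
  800 → disc 1 (new)  [load 800/950]
  500 → disc 2 (new)  [load 500/950]
  500 → disc 3 (new)  [load 500/950]
  450 → disc 2  [load 950/950]
  350 → disc 3  [load 850/950]
  250 → disc 4 (new)  [load 250/950]
  250 → disc 4  [load 500/950]
  150 → disc 1  [load 950/950]
4 discs opened.

4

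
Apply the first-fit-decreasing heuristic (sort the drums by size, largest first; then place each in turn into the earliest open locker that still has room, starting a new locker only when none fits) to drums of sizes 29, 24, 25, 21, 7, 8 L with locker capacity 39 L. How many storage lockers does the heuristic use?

Sorted descending: 29, 25, 24, 21, 8, 7.
  29 → locker 1 (new)  [load 29/39]
  25 → locker 2 (new)  [load 25/39]
  24 → locker 3 (new)  [load 24/39]
  21 → locker 4 (new)  [load 21/39]
  8 → locker 1  [load 37/39]
  7 → locker 2  [load 32/39]
4 storage lockers opened.

4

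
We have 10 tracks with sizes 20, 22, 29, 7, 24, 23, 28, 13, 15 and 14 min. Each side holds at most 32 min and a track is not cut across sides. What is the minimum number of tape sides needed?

8

Total = 29 + 28 + 24 + 23 + 22 + 20 + 15 + 14 + 13 + 7 = 195 min.
Lower bound: ⌈195/32⌉ = 7 tape sides.
A packing using 8 tape sides:
  side 1: 29 = 29
  side 2: 28 = 28
  side 3: 24 + 7 = 31
  side 4: 23 = 23
  side 5: 22 = 22
  side 6: 20 = 20
  side 7: 15 + 14 = 29
  side 8: 13 = 13
No arrangement into 7 tape sides stays within capacity, so 8 is optimal.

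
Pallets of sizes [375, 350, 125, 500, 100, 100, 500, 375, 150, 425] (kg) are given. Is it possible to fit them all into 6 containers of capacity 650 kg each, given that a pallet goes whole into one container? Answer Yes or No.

Yes

A valid assignment using 6 containers:
  container 1: 500 + 150 = 650
  container 2: 500 + 125 = 625
  container 3: 425 + 100 + 100 = 625
  container 4: 375 = 375
  container 5: 375 = 375
  container 6: 350 = 350
Every load is within 650 kg, so 6 containers suffice.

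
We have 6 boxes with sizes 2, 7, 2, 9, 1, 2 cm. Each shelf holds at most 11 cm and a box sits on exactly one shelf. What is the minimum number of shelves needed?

3

Total = 9 + 7 + 2 + 2 + 2 + 1 = 23 cm.
Lower bound: ⌈23/11⌉ = 3 shelves.
A packing using 3 shelves:
  shelf 1: 9 + 2 = 11
  shelf 2: 7 + 2 + 2 = 11
  shelf 3: 1 = 1
This matches the lower bound, so 3 is optimal.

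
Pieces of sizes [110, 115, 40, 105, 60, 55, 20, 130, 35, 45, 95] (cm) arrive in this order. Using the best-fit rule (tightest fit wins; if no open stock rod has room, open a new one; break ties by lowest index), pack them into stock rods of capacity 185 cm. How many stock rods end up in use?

  110 → stock rod 1 (new)  [load 110/185]
  115 → stock rod 2 (new)  [load 115/185]
  40 → stock rod 2  [load 155/185]
  105 → stock rod 3 (new)  [load 105/185]
  60 → stock rod 1  [load 170/185]
  55 → stock rod 3  [load 160/185]
  20 → stock rod 3  [load 180/185]
  130 → stock rod 4 (new)  [load 130/185]
  35 → stock rod 4  [load 165/185]
  45 → stock rod 5 (new)  [load 45/185]
  95 → stock rod 5  [load 140/185]
5 stock rods opened.

5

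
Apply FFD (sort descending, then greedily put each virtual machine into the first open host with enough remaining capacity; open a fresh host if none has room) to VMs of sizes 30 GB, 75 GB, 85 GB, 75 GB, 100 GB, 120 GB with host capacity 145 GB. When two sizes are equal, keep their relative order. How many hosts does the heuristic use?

5

Sorted descending: 120, 100, 85, 75, 75, 30.
  120 → host 1 (new)  [load 120/145]
  100 → host 2 (new)  [load 100/145]
  85 → host 3 (new)  [load 85/145]
  75 → host 4 (new)  [load 75/145]
  75 → host 5 (new)  [load 75/145]
  30 → host 2  [load 130/145]
5 hosts opened.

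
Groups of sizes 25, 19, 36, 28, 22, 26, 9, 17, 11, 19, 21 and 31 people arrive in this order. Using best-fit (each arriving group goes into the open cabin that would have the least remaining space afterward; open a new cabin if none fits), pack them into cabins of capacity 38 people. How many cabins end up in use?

  25 → cabin 1 (new)  [load 25/38]
  19 → cabin 2 (new)  [load 19/38]
  36 → cabin 3 (new)  [load 36/38]
  28 → cabin 4 (new)  [load 28/38]
  22 → cabin 5 (new)  [load 22/38]
  26 → cabin 6 (new)  [load 26/38]
  9 → cabin 4  [load 37/38]
  17 → cabin 2  [load 36/38]
  11 → cabin 6  [load 37/38]
  19 → cabin 7 (new)  [load 19/38]
  21 → cabin 8 (new)  [load 21/38]
  31 → cabin 9 (new)  [load 31/38]
9 cabins opened.

9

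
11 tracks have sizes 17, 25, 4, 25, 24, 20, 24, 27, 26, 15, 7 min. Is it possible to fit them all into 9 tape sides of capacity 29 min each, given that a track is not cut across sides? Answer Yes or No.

A valid assignment using 9 tape sides:
  side 1: 27 = 27
  side 2: 26 = 26
  side 3: 25 + 4 = 29
  side 4: 25 = 25
  side 5: 24 = 24
  side 6: 24 = 24
  side 7: 20 + 7 = 27
  side 8: 17 = 17
  side 9: 15 = 15
Every load is within 29 min, so 9 tape sides suffice.

Yes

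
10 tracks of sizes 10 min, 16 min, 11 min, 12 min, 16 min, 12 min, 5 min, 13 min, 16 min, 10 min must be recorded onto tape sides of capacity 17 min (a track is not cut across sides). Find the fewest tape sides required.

9

Total = 16 + 16 + 16 + 13 + 12 + 12 + 11 + 10 + 10 + 5 = 121 min.
Lower bound: ⌈121/17⌉ = 8 tape sides.
Also, 9 tracks each exceed 17/2 min, and no two of those can share a side, so at least 9 tape sides are needed.
A packing using 9 tape sides:
  side 1: 16 = 16
  side 2: 16 = 16
  side 3: 16 = 16
  side 4: 13 = 13
  side 5: 12 + 5 = 17
  side 6: 12 = 12
  side 7: 11 = 11
  side 8: 10 = 10
  side 9: 10 = 10
This matches the lower bound, so 9 is optimal.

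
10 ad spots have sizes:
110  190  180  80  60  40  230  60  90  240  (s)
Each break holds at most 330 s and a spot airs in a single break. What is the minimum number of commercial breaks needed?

4

Total = 240 + 230 + 190 + 180 + 110 + 90 + 80 + 60 + 60 + 40 = 1280 s.
Lower bound: ⌈1280/330⌉ = 4 commercial breaks.
A packing using 4 commercial breaks:
  break 1: 240 + 90 = 330
  break 2: 230 + 60 + 40 = 330
  break 3: 190 + 110 = 300
  break 4: 180 + 80 + 60 = 320
This matches the lower bound, so 4 is optimal.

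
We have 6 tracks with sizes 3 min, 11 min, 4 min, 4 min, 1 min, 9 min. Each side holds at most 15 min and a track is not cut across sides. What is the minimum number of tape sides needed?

3

Total = 11 + 9 + 4 + 4 + 3 + 1 = 32 min.
Lower bound: ⌈32/15⌉ = 3 tape sides.
A packing using 3 tape sides:
  side 1: 11 + 4 = 15
  side 2: 9 + 4 + 1 = 14
  side 3: 3 = 3
This matches the lower bound, so 3 is optimal.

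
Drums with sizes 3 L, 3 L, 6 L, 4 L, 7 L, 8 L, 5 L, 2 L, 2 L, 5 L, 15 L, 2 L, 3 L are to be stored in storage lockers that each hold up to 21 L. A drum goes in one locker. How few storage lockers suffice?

Total = 15 + 8 + 7 + 6 + 5 + 5 + 4 + 3 + 3 + 3 + 2 + 2 + 2 = 65 L.
Lower bound: ⌈65/21⌉ = 4 storage lockers.
A packing using 4 storage lockers:
  locker 1: 15 + 6 = 21
  locker 2: 8 + 7 + 5 = 20
  locker 3: 5 + 4 + 3 + 3 + 3 + 2 = 20
  locker 4: 2 + 2 = 4
This matches the lower bound, so 4 is optimal.

4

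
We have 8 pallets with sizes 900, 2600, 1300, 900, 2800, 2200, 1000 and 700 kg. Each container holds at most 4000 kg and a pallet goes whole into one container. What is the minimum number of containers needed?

4

Total = 2800 + 2600 + 2200 + 1300 + 1000 + 900 + 900 + 700 = 12400 kg.
Lower bound: ⌈12400/4000⌉ = 4 containers.
A packing using 4 containers:
  container 1: 2800 + 1000 = 3800
  container 2: 2600 + 1300 = 3900
  container 3: 2200 + 900 + 900 = 4000
  container 4: 700 = 700
This matches the lower bound, so 4 is optimal.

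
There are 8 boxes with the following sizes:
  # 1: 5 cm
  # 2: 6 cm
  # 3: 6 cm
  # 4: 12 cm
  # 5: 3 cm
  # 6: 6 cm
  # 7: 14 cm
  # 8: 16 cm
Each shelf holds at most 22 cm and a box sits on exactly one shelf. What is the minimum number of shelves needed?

Total = 16 + 14 + 12 + 6 + 6 + 6 + 5 + 3 = 68 cm.
Lower bound: ⌈68/22⌉ = 4 shelves.
A packing using 4 shelves:
  shelf 1: 16 + 6 = 22
  shelf 2: 14 + 6 = 20
  shelf 3: 12 + 6 + 3 = 21
  shelf 4: 5 = 5
This matches the lower bound, so 4 is optimal.

4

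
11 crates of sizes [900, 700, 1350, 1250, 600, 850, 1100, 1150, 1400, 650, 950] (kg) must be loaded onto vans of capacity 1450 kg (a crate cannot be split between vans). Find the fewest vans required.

Total = 1400 + 1350 + 1250 + 1150 + 1100 + 950 + 900 + 850 + 700 + 650 + 600 = 10900 kg.
Lower bound: ⌈10900/1450⌉ = 8 vans.
A packing using 9 vans:
  van 1: 1400 = 1400
  van 2: 1350 = 1350
  van 3: 1250 = 1250
  van 4: 1150 = 1150
  van 5: 1100 = 1100
  van 6: 950 = 950
  van 7: 900 = 900
  van 8: 850 + 600 = 1450
  van 9: 700 + 650 = 1350
No arrangement into 8 vans stays within capacity, so 9 is optimal.

9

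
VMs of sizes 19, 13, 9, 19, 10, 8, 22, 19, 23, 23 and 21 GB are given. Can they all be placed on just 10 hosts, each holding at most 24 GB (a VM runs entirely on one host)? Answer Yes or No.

Yes

A valid assignment using 9 hosts:
  host 1: 23 = 23
  host 2: 23 = 23
  host 3: 22 = 22
  host 4: 21 = 21
  host 5: 19 = 19
  host 6: 19 = 19
  host 7: 19 = 19
  host 8: 13 + 10 = 23
  host 9: 9 + 8 = 17
That uses only 9 ≤ 10, so 10 hosts are enough.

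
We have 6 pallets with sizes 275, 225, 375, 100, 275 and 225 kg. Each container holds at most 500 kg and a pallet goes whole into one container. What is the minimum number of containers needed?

Total = 375 + 275 + 275 + 225 + 225 + 100 = 1475 kg.
Lower bound: ⌈1475/500⌉ = 3 containers.
A packing using 3 containers:
  container 1: 375 + 100 = 475
  container 2: 275 + 225 = 500
  container 3: 275 + 225 = 500
This matches the lower bound, so 3 is optimal.

3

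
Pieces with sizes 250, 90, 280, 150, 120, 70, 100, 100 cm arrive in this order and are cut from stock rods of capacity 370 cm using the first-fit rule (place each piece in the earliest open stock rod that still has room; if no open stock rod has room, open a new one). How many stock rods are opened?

4

  250 → stock rod 1 (new)  [load 250/370]
  90 → stock rod 1  [load 340/370]
  280 → stock rod 2 (new)  [load 280/370]
  150 → stock rod 3 (new)  [load 150/370]
  120 → stock rod 3  [load 270/370]
  70 → stock rod 2  [load 350/370]
  100 → stock rod 3  [load 370/370]
  100 → stock rod 4 (new)  [load 100/370]
4 stock rods opened.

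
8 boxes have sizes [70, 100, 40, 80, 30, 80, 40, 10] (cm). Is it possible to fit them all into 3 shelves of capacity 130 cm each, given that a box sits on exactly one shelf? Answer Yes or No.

Total = 450 cm; ⌈450/130⌉ = 4.
At least 4 shelves are required, but only 3 are allowed.

No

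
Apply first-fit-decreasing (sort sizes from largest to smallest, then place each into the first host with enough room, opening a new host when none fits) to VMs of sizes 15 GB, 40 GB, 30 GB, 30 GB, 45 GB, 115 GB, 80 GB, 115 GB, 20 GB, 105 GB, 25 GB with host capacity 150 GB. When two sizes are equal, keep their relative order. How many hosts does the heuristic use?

5

Sorted descending: 115, 115, 105, 80, 45, 40, 30, 30, 25, 20, 15.
  115 → host 1 (new)  [load 115/150]
  115 → host 2 (new)  [load 115/150]
  105 → host 3 (new)  [load 105/150]
  80 → host 4 (new)  [load 80/150]
  45 → host 3  [load 150/150]
  40 → host 4  [load 120/150]
  30 → host 1  [load 145/150]
  30 → host 2  [load 145/150]
  25 → host 4  [load 145/150]
  20 → host 5 (new)  [load 20/150]
  15 → host 5  [load 35/150]
5 hosts opened.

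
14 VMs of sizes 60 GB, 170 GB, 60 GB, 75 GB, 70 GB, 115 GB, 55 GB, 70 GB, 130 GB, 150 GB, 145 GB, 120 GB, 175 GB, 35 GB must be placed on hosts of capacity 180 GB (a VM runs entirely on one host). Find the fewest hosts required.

Total = 175 + 170 + 150 + 145 + 130 + 120 + 115 + 75 + 70 + 70 + 60 + 60 + 55 + 35 = 1430 GB.
Lower bound: ⌈1430/180⌉ = 8 hosts.
A packing using 9 hosts:
  host 1: 175 = 175
  host 2: 170 = 170
  host 3: 150 = 150
  host 4: 145 + 35 = 180
  host 5: 130 = 130
  host 6: 120 + 60 = 180
  host 7: 115 + 60 = 175
  host 8: 75 + 70 = 145
  host 9: 70 + 55 = 125
No arrangement into 8 hosts stays within capacity, so 9 is optimal.

9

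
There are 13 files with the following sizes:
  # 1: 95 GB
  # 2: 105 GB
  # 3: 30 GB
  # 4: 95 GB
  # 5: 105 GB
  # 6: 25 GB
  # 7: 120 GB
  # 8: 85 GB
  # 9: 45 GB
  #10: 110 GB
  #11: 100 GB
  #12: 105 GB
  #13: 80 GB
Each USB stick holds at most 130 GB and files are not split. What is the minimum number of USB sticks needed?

Total = 120 + 110 + 105 + 105 + 105 + 100 + 95 + 95 + 85 + 80 + 45 + 30 + 25 = 1100 GB.
Lower bound: ⌈1100/130⌉ = 9 USB sticks.
Also, 10 files each exceed 65 GB, and no two of those can share a USB stick, so at least 10 USB sticks are needed.
A packing using 10 USB sticks:
  USB stick 1: 120 = 120
  USB stick 2: 110 = 110
  USB stick 3: 105 + 25 = 130
  USB stick 4: 105 = 105
  USB stick 5: 105 = 105
  USB stick 6: 100 + 30 = 130
  USB stick 7: 95 = 95
  USB stick 8: 95 = 95
  USB stick 9: 85 + 45 = 130
  USB stick 10: 80 = 80
This matches the lower bound, so 10 is optimal.

10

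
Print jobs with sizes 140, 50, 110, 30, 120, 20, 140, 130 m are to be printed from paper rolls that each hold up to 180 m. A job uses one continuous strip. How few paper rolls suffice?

5

Total = 140 + 140 + 130 + 120 + 110 + 50 + 30 + 20 = 740 m.
Lower bound: ⌈740/180⌉ = 5 paper rolls.
A packing using 5 paper rolls:
  roll 1: 140 + 30 = 170
  roll 2: 140 + 20 = 160
  roll 3: 130 + 50 = 180
  roll 4: 120 = 120
  roll 5: 110 = 110
This matches the lower bound, so 5 is optimal.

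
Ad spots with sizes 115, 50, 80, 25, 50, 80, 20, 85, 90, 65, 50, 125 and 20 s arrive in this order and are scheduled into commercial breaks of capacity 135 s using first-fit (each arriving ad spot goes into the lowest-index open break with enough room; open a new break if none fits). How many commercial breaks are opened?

  115 → break 1 (new)  [load 115/135]
  50 → break 2 (new)  [load 50/135]
  80 → break 2  [load 130/135]
  25 → break 3 (new)  [load 25/135]
  50 → break 3  [load 75/135]
  80 → break 4 (new)  [load 80/135]
  20 → break 1  [load 135/135]
  85 → break 5 (new)  [load 85/135]
  90 → break 6 (new)  [load 90/135]
  65 → break 7 (new)  [load 65/135]
  50 → break 3  [load 125/135]
  125 → break 8 (new)  [load 125/135]
  20 → break 4  [load 100/135]
8 commercial breaks opened.

8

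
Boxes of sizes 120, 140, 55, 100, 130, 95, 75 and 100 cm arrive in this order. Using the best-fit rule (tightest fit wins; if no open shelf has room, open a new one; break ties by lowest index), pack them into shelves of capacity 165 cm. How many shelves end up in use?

  120 → shelf 1 (new)  [load 120/165]
  140 → shelf 2 (new)  [load 140/165]
  55 → shelf 3 (new)  [load 55/165]
  100 → shelf 3  [load 155/165]
  130 → shelf 4 (new)  [load 130/165]
  95 → shelf 5 (new)  [load 95/165]
  75 → shelf 6 (new)  [load 75/165]
  100 → shelf 7 (new)  [load 100/165]
7 shelves opened.

7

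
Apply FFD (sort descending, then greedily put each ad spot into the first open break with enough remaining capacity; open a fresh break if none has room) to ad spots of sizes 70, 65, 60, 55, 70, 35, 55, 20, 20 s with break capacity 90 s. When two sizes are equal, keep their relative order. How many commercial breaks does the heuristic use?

6

Sorted descending: 70, 70, 65, 60, 55, 55, 35, 20, 20.
  70 → break 1 (new)  [load 70/90]
  70 → break 2 (new)  [load 70/90]
  65 → break 3 (new)  [load 65/90]
  60 → break 4 (new)  [load 60/90]
  55 → break 5 (new)  [load 55/90]
  55 → break 6 (new)  [load 55/90]
  35 → break 5  [load 90/90]
  20 → break 1  [load 90/90]
  20 → break 2  [load 90/90]
6 commercial breaks opened.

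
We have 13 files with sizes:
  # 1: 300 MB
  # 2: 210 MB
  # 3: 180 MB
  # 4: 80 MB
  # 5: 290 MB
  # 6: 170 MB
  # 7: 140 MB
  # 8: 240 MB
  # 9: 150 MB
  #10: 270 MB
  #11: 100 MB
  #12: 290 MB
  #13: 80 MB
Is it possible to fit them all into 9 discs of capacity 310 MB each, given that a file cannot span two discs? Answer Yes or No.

Yes

A valid assignment using 9 discs:
  disc 1: 300 = 300
  disc 2: 290 = 290
  disc 3: 290 = 290
  disc 4: 270 = 270
  disc 5: 240 = 240
  disc 6: 210 + 100 = 310
  disc 7: 180 + 80 = 260
  disc 8: 170 + 140 = 310
  disc 9: 150 + 80 = 230
Every load is within 310 MB, so 9 discs suffice.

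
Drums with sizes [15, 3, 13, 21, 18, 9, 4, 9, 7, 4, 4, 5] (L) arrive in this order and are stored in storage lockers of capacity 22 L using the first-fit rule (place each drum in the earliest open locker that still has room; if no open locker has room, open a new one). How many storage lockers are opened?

  15 → locker 1 (new)  [load 15/22]
  3 → locker 1  [load 18/22]
  13 → locker 2 (new)  [load 13/22]
  21 → locker 3 (new)  [load 21/22]
  18 → locker 4 (new)  [load 18/22]
  9 → locker 2  [load 22/22]
  4 → locker 1  [load 22/22]
  9 → locker 5 (new)  [load 9/22]
  7 → locker 5  [load 16/22]
  4 → locker 4  [load 22/22]
  4 → locker 5  [load 20/22]
  5 → locker 6 (new)  [load 5/22]
6 storage lockers opened.

6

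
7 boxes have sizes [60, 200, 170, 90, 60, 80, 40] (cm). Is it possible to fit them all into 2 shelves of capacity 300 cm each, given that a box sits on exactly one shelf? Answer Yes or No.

No

Total = 700 cm; ⌈700/300⌉ = 3.
At least 3 shelves are required, but only 2 are allowed.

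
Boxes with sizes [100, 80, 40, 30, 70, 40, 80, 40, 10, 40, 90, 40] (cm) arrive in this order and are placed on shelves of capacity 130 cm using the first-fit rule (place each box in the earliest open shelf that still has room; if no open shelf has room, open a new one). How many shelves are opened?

  100 → shelf 1 (new)  [load 100/130]
  80 → shelf 2 (new)  [load 80/130]
  40 → shelf 2  [load 120/130]
  30 → shelf 1  [load 130/130]
  70 → shelf 3 (new)  [load 70/130]
  40 → shelf 3  [load 110/130]
  80 → shelf 4 (new)  [load 80/130]
  40 → shelf 4  [load 120/130]
  10 → shelf 2  [load 130/130]
  40 → shelf 5 (new)  [load 40/130]
  90 → shelf 5  [load 130/130]
  40 → shelf 6 (new)  [load 40/130]
6 shelves opened.

6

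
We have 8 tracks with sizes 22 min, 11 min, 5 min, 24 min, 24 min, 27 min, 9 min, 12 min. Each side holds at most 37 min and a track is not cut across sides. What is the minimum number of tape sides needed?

4

Total = 27 + 24 + 24 + 22 + 12 + 11 + 9 + 5 = 134 min.
Lower bound: ⌈134/37⌉ = 4 tape sides.
A packing using 4 tape sides:
  side 1: 27 + 9 = 36
  side 2: 24 + 12 = 36
  side 3: 24 + 11 = 35
  side 4: 22 + 5 = 27
This matches the lower bound, so 4 is optimal.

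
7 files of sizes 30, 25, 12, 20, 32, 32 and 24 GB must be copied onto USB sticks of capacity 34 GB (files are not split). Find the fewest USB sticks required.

Total = 32 + 32 + 30 + 25 + 24 + 20 + 12 = 175 GB.
Lower bound: ⌈175/34⌉ = 6 USB sticks.
A packing using 6 USB sticks:
  USB stick 1: 32 = 32
  USB stick 2: 32 = 32
  USB stick 3: 30 = 30
  USB stick 4: 25 = 25
  USB stick 5: 24 = 24
  USB stick 6: 20 + 12 = 32
This matches the lower bound, so 6 is optimal.

6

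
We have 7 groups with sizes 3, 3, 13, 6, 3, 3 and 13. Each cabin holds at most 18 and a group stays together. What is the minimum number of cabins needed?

Total = 13 + 13 + 6 + 3 + 3 + 3 + 3 = 44.
Lower bound: ⌈44/18⌉ = 3 cabins.
A packing using 3 cabins:
  cabin 1: 13 + 3 = 16
  cabin 2: 13 + 3 = 16
  cabin 3: 6 + 3 + 3 = 12
This matches the lower bound, so 3 is optimal.

3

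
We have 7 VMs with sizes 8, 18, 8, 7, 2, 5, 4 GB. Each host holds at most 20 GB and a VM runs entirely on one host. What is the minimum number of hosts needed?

Total = 18 + 8 + 8 + 7 + 5 + 4 + 2 = 52 GB.
Lower bound: ⌈52/20⌉ = 3 hosts.
A packing using 3 hosts:
  host 1: 18 + 2 = 20
  host 2: 8 + 8 + 4 = 20
  host 3: 7 + 5 = 12
This matches the lower bound, so 3 is optimal.

3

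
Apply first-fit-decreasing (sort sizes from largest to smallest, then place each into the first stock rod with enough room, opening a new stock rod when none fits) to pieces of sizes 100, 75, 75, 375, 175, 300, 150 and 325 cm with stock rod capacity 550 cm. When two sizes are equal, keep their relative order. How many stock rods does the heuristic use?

Sorted descending: 375, 325, 300, 175, 150, 100, 75, 75.
  375 → stock rod 1 (new)  [load 375/550]
  325 → stock rod 2 (new)  [load 325/550]
  300 → stock rod 3 (new)  [load 300/550]
  175 → stock rod 1  [load 550/550]
  150 → stock rod 2  [load 475/550]
  100 → stock rod 3  [load 400/550]
  75 → stock rod 2  [load 550/550]
  75 → stock rod 3  [load 475/550]
3 stock rods opened.

3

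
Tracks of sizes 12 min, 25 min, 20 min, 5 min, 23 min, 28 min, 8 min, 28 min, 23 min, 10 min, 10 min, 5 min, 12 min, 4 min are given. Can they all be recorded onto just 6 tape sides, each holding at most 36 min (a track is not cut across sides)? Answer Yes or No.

No

Total = 213 min; ⌈213/36⌉ = 6.
The bound of 6 does not rule out 6, but exhaustive search shows no assignment into 6 tape sides of capacity 36 min exists — the minimum is 7.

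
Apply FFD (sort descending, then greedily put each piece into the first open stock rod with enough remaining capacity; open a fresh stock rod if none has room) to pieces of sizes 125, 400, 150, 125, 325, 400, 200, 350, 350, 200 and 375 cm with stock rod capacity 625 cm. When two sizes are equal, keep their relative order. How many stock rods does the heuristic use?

6

Sorted descending: 400, 400, 375, 350, 350, 325, 200, 200, 150, 125, 125.
  400 → stock rod 1 (new)  [load 400/625]
  400 → stock rod 2 (new)  [load 400/625]
  375 → stock rod 3 (new)  [load 375/625]
  350 → stock rod 4 (new)  [load 350/625]
  350 → stock rod 5 (new)  [load 350/625]
  325 → stock rod 6 (new)  [load 325/625]
  200 → stock rod 1  [load 600/625]
  200 → stock rod 2  [load 600/625]
  150 → stock rod 3  [load 525/625]
  125 → stock rod 4  [load 475/625]
  125 → stock rod 4  [load 600/625]
6 stock rods opened.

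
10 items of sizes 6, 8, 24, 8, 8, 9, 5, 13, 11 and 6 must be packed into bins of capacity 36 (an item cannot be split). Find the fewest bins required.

3

Total = 24 + 13 + 11 + 9 + 8 + 8 + 8 + 6 + 6 + 5 = 98.
Lower bound: ⌈98/36⌉ = 3 bins.
A packing using 3 bins:
  bin 1: 24 + 11 = 35
  bin 2: 13 + 9 + 8 + 6 = 36
  bin 3: 8 + 8 + 6 + 5 = 27
This matches the lower bound, so 3 is optimal.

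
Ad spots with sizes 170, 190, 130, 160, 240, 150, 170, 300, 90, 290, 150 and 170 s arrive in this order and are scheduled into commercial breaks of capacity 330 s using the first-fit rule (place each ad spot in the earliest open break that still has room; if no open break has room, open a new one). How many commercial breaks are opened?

  170 → break 1 (new)  [load 170/330]
  190 → break 2 (new)  [load 190/330]
  130 → break 1  [load 300/330]
  160 → break 3 (new)  [load 160/330]
  240 → break 4 (new)  [load 240/330]
  150 → break 3  [load 310/330]
  170 → break 5 (new)  [load 170/330]
  300 → break 6 (new)  [load 300/330]
  90 → break 2  [load 280/330]
  290 → break 7 (new)  [load 290/330]
  150 → break 5  [load 320/330]
  170 → break 8 (new)  [load 170/330]
8 commercial breaks opened.

8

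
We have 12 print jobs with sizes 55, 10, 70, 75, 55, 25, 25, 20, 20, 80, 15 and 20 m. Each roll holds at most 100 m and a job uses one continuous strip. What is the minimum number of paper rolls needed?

5

Total = 80 + 75 + 70 + 55 + 55 + 25 + 25 + 20 + 20 + 20 + 15 + 10 = 470 m.
Lower bound: ⌈470/100⌉ = 5 paper rolls.
A packing using 5 paper rolls:
  roll 1: 80 + 20 = 100
  roll 2: 75 + 25 = 100
  roll 3: 70 + 25 = 95
  roll 4: 55 + 20 + 20 = 95
  roll 5: 55 + 15 + 10 = 80
This matches the lower bound, so 5 is optimal.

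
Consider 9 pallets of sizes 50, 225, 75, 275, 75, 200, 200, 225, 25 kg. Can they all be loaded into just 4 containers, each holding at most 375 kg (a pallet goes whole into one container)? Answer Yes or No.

No

Total = 1350 kg; ⌈1350/375⌉ = 4.
5 pallets each exceed half the capacity and cannot share a container, forcing at least 5 containers.
At least 5 containers are required, but only 4 are allowed.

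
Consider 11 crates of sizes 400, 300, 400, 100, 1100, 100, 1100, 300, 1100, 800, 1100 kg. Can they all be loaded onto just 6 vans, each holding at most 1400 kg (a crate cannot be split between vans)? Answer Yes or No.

A valid assignment using 6 vans:
  van 1: 1100 + 300 = 1400
  van 2: 1100 + 300 = 1400
  van 3: 1100 + 100 + 100 = 1300
  van 4: 1100 = 1100
  van 5: 800 + 400 = 1200
  van 6: 400 = 400
Every load is within 1400 kg, so 6 vans suffice.

Yes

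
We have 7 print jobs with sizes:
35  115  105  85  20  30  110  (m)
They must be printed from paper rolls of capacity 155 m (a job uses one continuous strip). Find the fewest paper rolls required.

4

Total = 115 + 110 + 105 + 85 + 35 + 30 + 20 = 500 m.
Lower bound: ⌈500/155⌉ = 4 paper rolls.
A packing using 4 paper rolls:
  roll 1: 115 + 35 = 150
  roll 2: 110 + 30 = 140
  roll 3: 105 + 20 = 125
  roll 4: 85 = 85
This matches the lower bound, so 4 is optimal.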